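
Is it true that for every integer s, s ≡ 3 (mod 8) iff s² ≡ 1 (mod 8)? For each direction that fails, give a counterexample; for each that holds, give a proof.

The forward direction holds; the converse fails.

(←) This fails: take s = 1. Then 1² = 1 ≡ 1 (mod 8), yet 1 ≡ 1 (mod 8), not 3.

(→) Suppose s ≡ 3 (mod 8). Write s = 8j + 3. Then (8j + 3)² = 64j² + 48j + 9 = 8(8j² + 6j + 1) + 1, so s² ≡ 1 (mod 8).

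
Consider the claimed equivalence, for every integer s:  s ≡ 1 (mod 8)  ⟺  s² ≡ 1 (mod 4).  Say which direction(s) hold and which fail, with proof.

The forward direction holds; the converse fails.

(→) Suppose s ≡ 1 (mod 8). Then s² ≡ 1² = 1 (mod 8), and since 4 ∣ 8, also s² ≡ 1 (mod 4).

(←) This fails: take s = 3. Then 3² = 9 ≡ 1 (mod 4), yet 3 ≡ 3 (mod 8), not 1.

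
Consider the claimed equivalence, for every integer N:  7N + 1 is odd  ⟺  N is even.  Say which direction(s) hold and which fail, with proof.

Both implications hold.

(⇒) Suppose 7N + 1 is odd. Since 7 is odd, 7N and N have the same parity, so 7N + 1 ≡ N + 1 (mod 2). As 1 is odd, 7N + 1 is odd exactly when N is even. Thus N is even.

(⇐) Conversely, suppose N is even; write N = 2j. Then 7N + 1 = 7·(2j) + 1 = 2·7j + 1, which is odd.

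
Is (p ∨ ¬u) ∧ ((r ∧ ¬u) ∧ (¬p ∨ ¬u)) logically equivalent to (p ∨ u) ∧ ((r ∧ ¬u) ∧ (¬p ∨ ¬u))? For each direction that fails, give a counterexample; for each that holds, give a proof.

The forward direction fails; the converse holds.

Forward direction. This fails. Under r = T, u = F, p = F, the left side is true but the right side is false.

Converse. Assume the antecedent. If r is true, the antecedent forces (r = T, u = F, p = T), and the consequent holds there. If r is false, the antecedent cannot hold. Either way the consequent holds.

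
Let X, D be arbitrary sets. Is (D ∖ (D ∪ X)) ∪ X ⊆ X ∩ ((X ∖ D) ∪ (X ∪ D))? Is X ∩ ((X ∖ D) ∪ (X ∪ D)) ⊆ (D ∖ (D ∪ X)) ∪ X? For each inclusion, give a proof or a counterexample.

Forward inclusion. Let x ∈ (D ∖ (D ∪ X)) ∪ X. Then either x ∈ X and x ∉ D; or x ∈ X ∩ D. In each case x ∈ X ∩ ((X ∖ D) ∪ (X ∪ D)), so (D ∖ (D ∪ X)) ∪ X ⊆ X ∩ ((X ∖ D) ∪ (X ∪ D)).

Reverse inclusion. Let x ∈ X ∩ ((X ∖ D) ∪ (X ∪ D)). Then either x ∈ X and x ∉ D; or x ∈ X ∩ D. In each case x ∈ (D ∖ (D ∪ X)) ∪ X, so X ∩ ((X ∖ D) ∪ (X ∪ D)) ⊆ (D ∖ (D ∪ X)) ∪ X.

Both inclusions hold.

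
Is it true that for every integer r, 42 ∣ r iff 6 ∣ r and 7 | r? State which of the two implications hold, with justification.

Both implications hold.

Forward direction. If 42 ∣ r, write r = 42q. Since 42 = 7·6, r = 6·(7q), so 6 ∣ r; and since 42 = 6·7, r = 7·(6q), so 7 ∣ r.

Converse. Suppose 6 ∣ r and 7 ∣ r. Any common multiple of 6 and 7 is a multiple of their lcm; here gcd(6, 7) = 1, so lcm(6, 7) = 6·7 = 42, so 42 ∣ r.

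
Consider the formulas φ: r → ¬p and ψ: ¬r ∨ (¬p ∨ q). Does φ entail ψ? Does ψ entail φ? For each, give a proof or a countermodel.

(⇒) Assume the antecedent. If r is true, the antecedent forces (q = F, r = T, p = F) or (q = T, r = T, p = F), and ¬r ∨ (¬p ∨ q) holds there. If r is false, ¬r ∨ (¬p ∨ q) reduces to true regardless of the other variables. Either way ¬r ∨ (¬p ∨ q) holds.

(⇐) This fails. Under q = T, r = T, p = T, the left side is false but the right side is true.

Only the forward implication holds.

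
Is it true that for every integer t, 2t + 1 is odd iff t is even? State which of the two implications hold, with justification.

[⇒] This fails: take t = 3. Then 2t + 1 = 7, which is odd, yet t = 3 is odd, not even.

[⇐] Suppose t is even. Since 2 is even, 2t is even for every t, so 2t + 1 has the same parity as 1, which is odd. Hence 2t + 1 is odd.

Only the reverse direction holds.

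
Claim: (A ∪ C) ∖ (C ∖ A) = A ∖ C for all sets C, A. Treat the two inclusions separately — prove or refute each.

(⊆) This inclusion fails. Take C = {1}, A = {1}; then 1 ∈ (A ∪ C) ∖ (C ∖ A) but 1 ∉ A ∖ C.

(⊇) Let x ∈ A ∖ C. Then x ∈ A and x ∉ C, from which x ∈ (A ∪ C) ∖ (C ∖ A).

Only the reverse inclusion holds.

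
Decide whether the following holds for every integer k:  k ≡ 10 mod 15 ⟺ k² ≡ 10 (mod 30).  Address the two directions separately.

[⇒] This fails: take k = 25. Then 25 ≡ 10 (mod 15), but 25² = 625 ≡ 25 (mod 30), not 10.

[⇐] This fails: take k = 20. Then 20² = 400 ≡ 10 (mod 30), yet 20 ≡ 5 (mod 15), not 10.

(⇒) fails and (⇐) fails.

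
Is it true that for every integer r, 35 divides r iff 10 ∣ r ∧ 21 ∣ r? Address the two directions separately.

[⇒] This fails: take r = 35. Certainly 35 ∣ 35, but 10 ∤ 35.

[⇐] Suppose 10 ∣ r and 21 ∣ r. Any common multiple of 10 and 21 is a multiple of their lcm; here gcd(10, 21) = 1, so lcm(10, 21) = 10·21 = 210, so 210 ∣ r. Since 35 ∣ 210, it follows that 35 ∣ r.

Not equivalent: only (⇐) holds.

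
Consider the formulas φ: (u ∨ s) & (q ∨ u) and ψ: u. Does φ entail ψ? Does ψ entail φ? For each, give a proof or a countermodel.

(→) This fails. Under u = F, s = T, q = T, the left side is true but the right side is false.

(←) Assume the antecedent. If u is true, (u ∨ s) & (q ∨ u) reduces to true regardless of the other variables. If u is false, the antecedent cannot hold. Either way (u ∨ s) & (q ∨ u) holds.

Only the reverse direction holds.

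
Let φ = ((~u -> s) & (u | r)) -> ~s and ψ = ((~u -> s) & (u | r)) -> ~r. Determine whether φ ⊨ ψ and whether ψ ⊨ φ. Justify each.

Neither direction holds.

(⇒) This fails. Under u = T, r = T, s = F, the left side is true but the right side is false.

(⇐) This fails. Under u = T, r = F, s = T, the left side is false but the right side is true.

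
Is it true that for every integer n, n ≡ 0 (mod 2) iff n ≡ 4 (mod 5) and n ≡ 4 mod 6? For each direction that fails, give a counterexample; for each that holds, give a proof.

(⟹) This fails: n = 0 gives 0 ≡ 0 (mod 2) but 0 ≡ 0 (mod 5), so the conjunction on the right does not hold.

(⟸) Conversely, if n ≡ 4 (mod 5) and n ≡ 4 (mod 6), then by the Chinese remainder theorem n ≡ 4 (mod 30). Since 4 ≡ 0 (mod 2) and 2 ∣ 30, we get n ≡ 0 (mod 2).

Only the converse holds.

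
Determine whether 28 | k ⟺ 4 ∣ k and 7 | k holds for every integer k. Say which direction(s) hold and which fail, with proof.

[⇐] Suppose 4 ∣ k and 7 ∣ k. Any common multiple of 4 and 7 is a multiple of their lcm; here gcd(4, 7) = 1, so lcm(4, 7) = 4·7 = 28, so 28 ∣ k.

[⇒] If 28 ∣ k, write k = 28q. Since 28 = 7·4, k = 4·(7q), so 4 ∣ k; and since 28 = 4·7, k = 7·(4q), so 7 ∣ k.

The biconditional holds.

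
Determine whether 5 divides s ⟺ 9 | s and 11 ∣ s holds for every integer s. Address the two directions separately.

Both directions fail.

(⟹) This fails: take s = 5. Certainly 5 ∣ 5, but 9 ∤ 5.

(⟸) This fails: take s = 99. Both 9 ∣ 99 and 11 ∣ 99, yet 99 is not a multiple of 5 (since 99 = 19·5 + 4), so 5 ∤ 99.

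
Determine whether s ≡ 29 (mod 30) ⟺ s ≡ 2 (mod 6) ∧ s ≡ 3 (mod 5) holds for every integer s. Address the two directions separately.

Forward direction. This fails: s = 29 gives 29 ≡ 29 (mod 30) but 29 ≡ 5 (mod 6), so the conjunction on the right does not hold.

Converse. This fails: s = 8 satisfies both congruences on the right (8 ≡ 2 mod 6 and 8 ≡ 3 mod 5) yet 8 ≡ 8 (mod 30), not 29.

Neither implication holds.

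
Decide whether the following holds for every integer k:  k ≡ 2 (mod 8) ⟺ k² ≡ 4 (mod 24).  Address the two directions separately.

Forward direction. This fails: take k = 18. Then 18 ≡ 2 (mod 8), but 18² = 324 ≡ 12 (mod 24), not 4.

Converse. This fails: take k = 14. Then 14² = 196 ≡ 4 (mod 24), yet 14 ≡ 6 (mod 8), not 2.

(⇒) fails and (⇐) fails.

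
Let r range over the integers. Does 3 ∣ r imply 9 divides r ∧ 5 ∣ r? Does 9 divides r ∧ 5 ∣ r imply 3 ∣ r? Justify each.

Forward direction. This fails: take r = 3. Certainly 3 ∣ 3, but 9 ∤ 3.

Converse. Suppose 9 ∣ r and 5 ∣ r. Any common multiple of 9 and 5 is a multiple of their lcm; here gcd(9, 5) = 1, so lcm(9, 5) = 9·5 = 45, so 45 ∣ r. Since 3 ∣ 45, it follows that 3 ∣ r.

Not equivalent: only (⇐) holds.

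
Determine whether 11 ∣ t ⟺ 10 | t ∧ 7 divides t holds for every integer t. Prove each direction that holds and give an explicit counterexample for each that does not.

(→) This fails: take t = 11. Certainly 11 ∣ 11, but 10 ∤ 11.

(←) This fails: take t = 70. Both 10 ∣ 70 and 7 ∣ 70, yet 70 is not a multiple of 11 (since 70 = 6·11 + 4), so 11 ∤ 70.

Neither implication holds.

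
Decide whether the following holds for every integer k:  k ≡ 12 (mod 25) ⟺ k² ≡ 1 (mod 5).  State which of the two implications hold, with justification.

Both directions fail.

Forward direction. This fails: take k = 12. Then 12 ≡ 12 (mod 25), but 12² = 144 ≡ 4 (mod 5), not 1.

Converse. This fails: take k = 1. Then 1² = 1 ≡ 1 (mod 5), yet 1 ≡ 1 (mod 25), not 12.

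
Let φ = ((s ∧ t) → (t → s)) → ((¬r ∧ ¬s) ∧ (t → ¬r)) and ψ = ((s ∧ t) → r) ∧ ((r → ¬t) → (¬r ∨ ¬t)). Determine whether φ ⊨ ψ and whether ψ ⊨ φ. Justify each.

The forward direction holds; the converse fails.

Converse. This fails. Under t = F, r = T, s = F, the left side is false but the right side is true.

Forward direction. Assume the antecedent. If t is true, the antecedent forces (t = T, r = F, s = F), and the consequent holds there. If t is false, the consequent reduces to true regardless of the other variables. Either way the consequent holds.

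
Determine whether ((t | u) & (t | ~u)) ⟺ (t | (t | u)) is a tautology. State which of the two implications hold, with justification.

(→) Assume the antecedent. If t is true, t | (t | u) reduces to true regardless of the other variables. If t is false, the antecedent cannot hold. Either way t | (t | u) holds.

(←) This fails. Under t = F, u = T, the left side is false but the right side is true.

Only the forward implication holds.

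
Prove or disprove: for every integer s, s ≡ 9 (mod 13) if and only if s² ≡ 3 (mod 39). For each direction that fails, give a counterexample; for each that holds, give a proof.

Both directions fail.

Forward direction. This fails: take s = 22. Then 22 ≡ 9 (mod 13), but 22² = 484 ≡ 16 (mod 39), not 3.

Converse. This fails: take s = 30. Then 30² = 900 ≡ 3 (mod 39), yet 30 ≡ 4 (mod 13), not 9.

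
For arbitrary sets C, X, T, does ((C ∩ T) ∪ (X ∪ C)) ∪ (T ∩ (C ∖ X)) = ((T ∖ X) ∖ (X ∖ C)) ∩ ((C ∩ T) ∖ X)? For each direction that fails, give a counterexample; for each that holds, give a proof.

Forward inclusion. This inclusion fails. Take C = {1}, X = ∅, T = ∅; then 1 ∈ ((C ∩ T) ∪ (X ∪ C)) ∪ (T ∩ (C ∖ X)) but 1 ∉ ((T ∖ X) ∖ (X ∖ C)) ∩ ((C ∩ T) ∖ X).

Reverse inclusion. Let x ∈ ((T ∖ X) ∖ (X ∖ C)) ∩ ((C ∩ T) ∖ X). Then x ∈ C ∩ T and x ∉ X, from which x ∈ ((C ∩ T) ∪ (X ∪ C)) ∪ (T ∩ (C ∖ X)).

The sets are not equal: only the reverse inclusion holds.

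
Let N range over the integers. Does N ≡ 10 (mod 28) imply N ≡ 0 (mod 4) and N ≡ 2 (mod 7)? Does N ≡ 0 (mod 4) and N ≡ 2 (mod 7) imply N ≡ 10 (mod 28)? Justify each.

(⇒) fails and (⇐) fails.

(⇒) This fails: N = 10 gives 10 ≡ 10 (mod 28) but 10 ≡ 2 (mod 4), so the conjunction on the right does not hold.

(⇐) This fails: N = 16 satisfies both congruences on the right (16 ≡ 0 mod 4 and 16 ≡ 2 mod 7) yet 16 ≡ 16 (mod 28), not 10.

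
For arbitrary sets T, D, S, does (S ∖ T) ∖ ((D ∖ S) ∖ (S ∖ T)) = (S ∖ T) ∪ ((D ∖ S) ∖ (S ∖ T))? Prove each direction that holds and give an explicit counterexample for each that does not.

Forward inclusion. Let x ∈ (S ∖ T) ∖ ((D ∖ S) ∖ (S ∖ T)). Then either x ∈ S and x ∉ T, D; or x ∈ D ∩ S and x ∉ T. In each case x ∈ (S ∖ T) ∪ ((D ∖ S) ∖ (S ∖ T)), so (S ∖ T) ∖ ((D ∖ S) ∖ (S ∖ T)) ⊆ (S ∖ T) ∪ ((D ∖ S) ∖ (S ∖ T)).

Reverse inclusion. This inclusion fails. Take T = ∅, D = {1}, S = ∅; then 1 ∈ (S ∖ T) ∪ ((D ∖ S) ∖ (S ∖ T)) but 1 ∉ (S ∖ T) ∖ ((D ∖ S) ∖ (S ∖ T)).

The sets are not equal: only the forward inclusion holds.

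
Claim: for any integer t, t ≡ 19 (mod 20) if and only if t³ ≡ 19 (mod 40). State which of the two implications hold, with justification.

(⇒) fails; (⇐) holds.

(←) The residues r modulo 40 with r³ ≡ 19 (mod 40) are exactly {19}, and each is ≡ 19 (mod 20).

(→) This fails: take t = 39. Then 39 ≡ 19 (mod 20), but 39³ = 59319 ≡ 39 (mod 40), not 19.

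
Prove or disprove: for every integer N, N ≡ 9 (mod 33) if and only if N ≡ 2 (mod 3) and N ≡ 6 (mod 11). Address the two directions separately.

Both directions fail.

Forward direction. This fails: N = 9 gives 9 ≡ 9 (mod 33) but 9 ≡ 0 (mod 3), so the conjunction on the right does not hold.

Converse. This fails: N = 17 satisfies both congruences on the right (17 ≡ 2 mod 3 and 17 ≡ 6 mod 11) yet 17 ≡ 17 (mod 33), not 9.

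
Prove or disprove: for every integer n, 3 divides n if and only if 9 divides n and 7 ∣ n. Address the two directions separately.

[⇒] This fails: take n = 3. Certainly 3 ∣ 3, but 9 ∤ 3.

[⇐] Suppose 9 ∣ n and 7 ∣ n. Any common multiple of 9 and 7 is a multiple of their lcm; here gcd(9, 7) = 1, so lcm(9, 7) = 9·7 = 63, so 63 ∣ n. Since 3 ∣ 63, it follows that 3 ∣ n.

(⇒) fails; (⇐) holds.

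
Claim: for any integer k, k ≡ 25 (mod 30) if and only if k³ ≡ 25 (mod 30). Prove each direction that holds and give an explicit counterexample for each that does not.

Converse. Suppose k³ ≡ 25 (mod 30). The only residue r in {0, …, 29} with r³ ≡ 25 (mod 30) is r = 25, so k ≡ 25 (mod 30).

Forward direction. Suppose k ≡ 25 (mod 30). Write k = 30j + 25. Then (30j + 25)³ = 27000j³ + 67500j² + 56250j + 15625 = 30(900j³ + 2250j² + 1875j + 520) + 25, so k³ ≡ 25 (mod 30).

The biconditional holds.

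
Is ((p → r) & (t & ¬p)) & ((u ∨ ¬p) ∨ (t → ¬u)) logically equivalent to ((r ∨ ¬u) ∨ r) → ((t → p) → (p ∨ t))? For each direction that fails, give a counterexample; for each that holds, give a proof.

Only the forward implication holds.

(⟹) Assume the antecedent. If u is true, the antecedent forces (u = T, p = F, t = T, r = F) or (u = T, p = F, t = T, r = T), and the consequent holds there. If u is false, the antecedent forces (u = F, p = F, t = T, r = F) or (u = F, p = F, t = T, r = T), and the consequent holds there. Either way the consequent holds.

(⟸) This fails. Under u = T, p = F, t = F, r = F, the left side is false but the right side is true.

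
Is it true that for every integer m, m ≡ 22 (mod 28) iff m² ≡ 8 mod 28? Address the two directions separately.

(⇒) holds; (⇐) fails.

[⇐] This fails: take m = 6. Then 6² = 36 ≡ 8 (mod 28), yet 6 ≡ 6 (mod 28), not 22.

[⇒] Suppose m ≡ 22 (mod 28). Write m = 28j + 22. Then (28j + 22)² = 784j² + 1232j + 484 = 28(28j² + 44j + 17) + 8, so m² ≡ 8 (mod 28).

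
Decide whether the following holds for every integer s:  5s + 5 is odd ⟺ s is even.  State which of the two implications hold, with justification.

The biconditional holds.

(→) Suppose 5s + 5 is odd. Since 5 is odd, 5s and s have the same parity, so 5s + 5 ≡ s + 5 (mod 2). As 5 is odd, 5s + 5 is odd exactly when s is even. Thus s is even.

(←) Conversely, suppose s is even; write s = 2j. Then 5s + 5 = 5·(2j) + 5 = 2·5j + 5, which is odd.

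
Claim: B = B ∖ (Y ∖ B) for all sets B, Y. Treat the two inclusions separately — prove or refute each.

Reverse inclusion. Let x ∈ B ∖ (Y ∖ B). Then either x ∈ B and x ∉ Y; or x ∈ B ∩ Y. In each case x ∈ B, so B ∖ (Y ∖ B) ⊆ B.

Forward inclusion. Let x ∈ B. Then either x ∈ B and x ∉ Y; or x ∈ B ∩ Y. In each case x ∈ B ∖ (Y ∖ B), so B ⊆ B ∖ (Y ∖ B).

The two sets are equal.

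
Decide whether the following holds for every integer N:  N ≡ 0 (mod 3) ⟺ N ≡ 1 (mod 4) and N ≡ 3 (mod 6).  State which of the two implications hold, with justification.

(⇒) This fails: N = 0 gives 0 ≡ 0 (mod 3) but 0 ≡ 0 (mod 4), so the conjunction on the right does not hold.

(⇐) Conversely, if N ≡ 1 (mod 4) and N ≡ 3 (mod 6), then by the Chinese remainder theorem N ≡ 9 (mod 12). Since 9 ≡ 0 (mod 3) and 3 ∣ 12, we get N ≡ 0 (mod 3).

Not equivalent: only (⇐) holds.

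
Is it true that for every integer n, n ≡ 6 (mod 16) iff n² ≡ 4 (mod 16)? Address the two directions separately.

(⇐) This fails: take n = 2. Then 2² = 4 ≡ 4 (mod 16), yet 2 ≡ 2 (mod 16), not 6.

(⇒) Suppose n ≡ 6 (mod 16). Write n = 16j + 6. Then (16j + 6)² = 256j² + 192j + 36 = 16(16j² + 12j + 2) + 4, so n² ≡ 4 (mod 16).

Not equivalent: only (⇒) holds.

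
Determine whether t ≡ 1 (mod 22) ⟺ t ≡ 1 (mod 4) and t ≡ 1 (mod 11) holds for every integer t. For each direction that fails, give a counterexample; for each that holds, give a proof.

(→) This fails: t = 23 gives 23 ≡ 1 (mod 22) but 23 ≡ 3 (mod 4), so the conjunction on the right does not hold.

(←) Conversely, if t ≡ 1 (mod 4) and t ≡ 1 (mod 11), then by the Chinese remainder theorem t ≡ 1 (mod 44). Since 1 ≡ 1 (mod 22) and 22 ∣ 44, we get t ≡ 1 (mod 22).

Not equivalent: only (⇐) holds.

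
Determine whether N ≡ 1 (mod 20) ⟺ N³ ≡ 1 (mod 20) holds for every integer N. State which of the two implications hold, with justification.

Both directions hold.

[⇒] Suppose N ≡ 1 (mod 20). Write N = 20j + 1. Then (20j + 1)³ = 8000j³ + 1200j² + 60j + 1 = 20(400j³ + 60j² + 3j) + 1, so N³ ≡ 1 (mod 20).

[⇐] Conversely, suppose N³ ≡ 1 (mod 20). The only residue r in {0, …, 19} with r³ ≡ 1 (mod 20) is r = 1, so N ≡ 1 (mod 20).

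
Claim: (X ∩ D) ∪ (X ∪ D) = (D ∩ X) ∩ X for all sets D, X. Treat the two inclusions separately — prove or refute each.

(⟹) This inclusion fails. Take D = {1}, X = ∅; then 1 ∈ (X ∩ D) ∪ (X ∪ D) but 1 ∉ (D ∩ X) ∩ X.

(⟸) Let x ∈ (D ∩ X) ∩ X. Then x ∈ D ∩ X, from which x ∈ (X ∩ D) ∪ (X ∪ D).

(⊆) fails; (⊇) holds.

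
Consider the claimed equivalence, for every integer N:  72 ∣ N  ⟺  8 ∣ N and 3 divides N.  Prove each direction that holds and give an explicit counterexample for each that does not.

Only the forward implication holds.

[⇒] If 72 ∣ N, write N = 72q. Since 72 = 9·8, N = 8·(9q), so 8 ∣ N; and since 72 = 24·3, N = 3·(24q), so 3 ∣ N.

[⇐] This fails: take N = 24. Both 8 ∣ 24 and 3 ∣ 24, yet 24 is not a multiple of 72 (since 24 = 0·72 + 24), so 72 ∤ 24.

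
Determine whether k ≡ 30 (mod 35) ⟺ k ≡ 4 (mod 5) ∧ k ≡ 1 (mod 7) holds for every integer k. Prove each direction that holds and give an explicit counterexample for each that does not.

(→) This fails: k = 30 gives 30 ≡ 30 (mod 35) but 30 ≡ 0 (mod 5), so the conjunction on the right does not hold.

(←) This fails: k = 29 satisfies both congruences on the right (29 ≡ 4 mod 5 and 29 ≡ 1 mod 7) yet 29 ≡ 29 (mod 35), not 30.

Neither direction holds.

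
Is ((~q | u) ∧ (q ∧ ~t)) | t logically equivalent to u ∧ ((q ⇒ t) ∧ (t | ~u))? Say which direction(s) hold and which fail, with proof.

Not equivalent: only (⇐) holds.

(⇒) This fails. Under u = F, t = T, q = F, the left side is true but the right side is false.

(⇐) Assume the antecedent. If u is true, the antecedent forces (u = T, t = T, q = F) or (u = T, t = T, q = T), and ((~q | u) ∧ (q ∧ ~t)) | t holds there. If u is false, the antecedent cannot hold. Either way ((~q | u) ∧ (q ∧ ~t)) | t holds.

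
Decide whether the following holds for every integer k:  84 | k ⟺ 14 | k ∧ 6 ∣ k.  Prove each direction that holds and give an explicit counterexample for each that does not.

[⇐] This fails: take k = 42. Both 14 ∣ 42 and 6 ∣ 42, yet 42 is not a multiple of 84 (since 42 = 0·84 + 42), so 84 ∤ 42.

[⇒] If 84 ∣ k, write k = 84q. Since 84 = 6·14, k = 14·(6q), so 14 ∣ k; and since 84 = 14·6, k = 6·(14q), so 6 ∣ k.

The forward direction holds; the converse fails.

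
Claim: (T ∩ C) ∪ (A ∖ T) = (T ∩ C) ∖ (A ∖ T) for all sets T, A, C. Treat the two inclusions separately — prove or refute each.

(⟹) This inclusion fails. Take T = ∅, A = {1}, C = ∅; then 1 ∈ (T ∩ C) ∪ (A ∖ T) but 1 ∉ (T ∩ C) ∖ (A ∖ T).

(⟸) Let x ∈ (T ∩ C) ∖ (A ∖ T). Then either x ∈ T ∩ C and x ∉ A; or x ∈ T ∩ A ∩ C. In each case x ∈ (T ∩ C) ∪ (A ∖ T), so (T ∩ C) ∖ (A ∖ T) ⊆ (T ∩ C) ∪ (A ∖ T).

Only the reverse inclusion holds.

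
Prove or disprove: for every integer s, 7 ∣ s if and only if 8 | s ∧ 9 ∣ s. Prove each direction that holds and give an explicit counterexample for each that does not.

Neither direction holds.

Forward direction. This fails: take s = 7. Certainly 7 ∣ 7, but 8 ∤ 7.

Converse. This fails: take s = 72. Both 8 ∣ 72 and 9 ∣ 72, yet 72 is not a multiple of 7 (since 72 = 10·7 + 2), so 7 ∤ 72.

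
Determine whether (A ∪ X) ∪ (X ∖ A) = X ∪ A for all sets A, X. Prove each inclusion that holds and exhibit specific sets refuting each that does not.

Forward inclusion. Let x ∈ (A ∪ X) ∪ (X ∖ A). Then either x ∈ A and x ∉ X; or x ∈ X and x ∉ A; or x ∈ A ∩ X. In each case x ∈ X ∪ A, so (A ∪ X) ∪ (X ∖ A) ⊆ X ∪ A.

Reverse inclusion. Let x ∈ X ∪ A. Then either x ∈ A and x ∉ X; or x ∈ X and x ∉ A; or x ∈ A ∩ X. In each case x ∈ (A ∪ X) ∪ (X ∖ A), so X ∪ A ⊆ (A ∪ X) ∪ (X ∖ A).

Both inclusions hold; the sets are equal.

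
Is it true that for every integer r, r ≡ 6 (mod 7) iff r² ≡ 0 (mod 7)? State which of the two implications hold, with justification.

[⇒] This fails: take r = 6. Then 6 ≡ 6 (mod 7), but 6² = 36 ≡ 1 (mod 7), not 0.

[⇐] This fails: take r = 0. Then 0² = 0 ≡ 0 (mod 7), yet 0 ≡ 0 (mod 7), not 6.

Both directions fail.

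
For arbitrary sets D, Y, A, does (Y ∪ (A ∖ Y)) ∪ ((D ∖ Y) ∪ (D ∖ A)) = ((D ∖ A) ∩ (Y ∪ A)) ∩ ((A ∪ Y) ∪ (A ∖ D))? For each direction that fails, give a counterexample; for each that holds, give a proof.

The sets are not equal: only the reverse inclusion holds.

Reverse inclusion. Let x ∈ ((D ∖ A) ∩ (Y ∪ A)) ∩ ((A ∪ Y) ∪ (A ∖ D)). Then x ∈ D ∩ Y and x ∉ A, from which x ∈ (Y ∪ (A ∖ Y)) ∪ ((D ∖ Y) ∪ (D ∖ A)).

Forward inclusion. This inclusion fails. Take D = {1}, Y = ∅, A = ∅; then 1 ∈ (Y ∪ (A ∖ Y)) ∪ ((D ∖ Y) ∪ (D ∖ A)) but 1 ∉ ((D ∖ A) ∩ (Y ∪ A)) ∩ ((A ∪ Y) ∪ (A ∖ D)).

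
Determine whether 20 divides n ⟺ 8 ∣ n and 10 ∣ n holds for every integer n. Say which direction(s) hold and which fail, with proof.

Forward direction. This fails: take n = 20. Certainly 20 ∣ 20, but 8 ∤ 20.

Converse. Suppose 8 ∣ n and 10 ∣ n. Any common multiple of 8 and 10 is a multiple of their lcm; here lcm(8, 10) = 8·10/gcd(8, 10) = 80/2 = 40, so 40 ∣ n. Since 20 ∣ 40, it follows that 20 ∣ n.

Only the converse holds.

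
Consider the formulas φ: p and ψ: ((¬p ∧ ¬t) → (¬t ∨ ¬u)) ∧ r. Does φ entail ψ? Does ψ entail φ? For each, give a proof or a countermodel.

(⇒) fails and (⇐) fails.

(⇒) This fails. Under t = F, p = T, r = F, u = F, the left side is true but the right side is false.

(⇐) This fails. Under t = F, p = F, r = T, u = F, the left side is false but the right side is true.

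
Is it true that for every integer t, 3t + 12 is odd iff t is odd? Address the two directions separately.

(⟸) Suppose t is odd; write t = 2j + 1. Then 3t + 12 = 3·(2j + 1) + 12 = 2·3j + 15, which is odd.

(⟹) Suppose 3t + 12 is odd. Since 3 is odd, 3t and t have the same parity, so 3t + 12 ≡ t + 12 (mod 2). As 12 is even, 3t + 12 is odd exactly when t is odd. Thus t is odd.

The biconditional holds.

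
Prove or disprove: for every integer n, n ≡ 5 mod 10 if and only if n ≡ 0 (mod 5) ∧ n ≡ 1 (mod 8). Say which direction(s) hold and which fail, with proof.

Only the converse holds.

(⇒) This fails: n = 35 gives 35 ≡ 5 (mod 10) but 35 ≡ 3 (mod 8), so the conjunction on the right does not hold.

(⇐) Conversely, if n ≡ 0 (mod 5) and n ≡ 1 (mod 8), then by the Chinese remainder theorem n ≡ 25 (mod 40). Since 25 ≡ 5 (mod 10) and 10 ∣ 40, we get n ≡ 5 (mod 10).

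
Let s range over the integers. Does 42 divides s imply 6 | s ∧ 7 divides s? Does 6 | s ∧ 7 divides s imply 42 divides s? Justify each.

Both directions hold; the statement is true.

(⇒) If 42 ∣ s, write s = 42q. Since 42 = 7·6, s = 6·(7q), so 6 ∣ s; and since 42 = 6·7, s = 7·(6q), so 7 ∣ s.

(⇐) Suppose 6 ∣ s and 7 ∣ s. Any common multiple of 6 and 7 is a multiple of their lcm; here gcd(6, 7) = 1, so lcm(6, 7) = 6·7 = 42, so 42 ∣ s.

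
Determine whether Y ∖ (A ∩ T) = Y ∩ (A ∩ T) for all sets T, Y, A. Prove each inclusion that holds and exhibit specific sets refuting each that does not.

Both inclusions fail.

Forward inclusion. This inclusion fails. Take T = ∅, Y = {1}, A = ∅; then 1 ∈ Y ∖ (A ∩ T) but 1 ∉ Y ∩ (A ∩ T).

Reverse inclusion. This inclusion fails. Take T = {1}, Y = {1}, A = {1}; then 1 ∈ Y ∩ (A ∩ T) but 1 ∉ Y ∖ (A ∩ T).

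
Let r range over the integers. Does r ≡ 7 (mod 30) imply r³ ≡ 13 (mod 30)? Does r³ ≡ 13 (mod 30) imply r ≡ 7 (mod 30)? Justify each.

(⟹) Suppose r ≡ 7 (mod 30). Write r = 30j + 7. Then (30j + 7)³ = 27000j³ + 18900j² + 4410j + 343 = 30(900j³ + 630j² + 147j + 11) + 13, so r³ ≡ 13 (mod 30).

(⟸) Conversely, suppose r³ ≡ 13 (mod 30). The only residue r in {0, …, 29} with r³ ≡ 13 (mod 30) is r = 7, so r ≡ 7 (mod 30).

Both directions hold; the statement is true.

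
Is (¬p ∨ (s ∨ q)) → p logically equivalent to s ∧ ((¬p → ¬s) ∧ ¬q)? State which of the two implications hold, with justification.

Only the reverse direction holds.

(⇒) This fails. Under q = F, s = F, p = T, the left side is true but the right side is false.

(⇐) Assume the antecedent. If q is true, the antecedent cannot hold. If q is false, the antecedent forces (q = F, s = T, p = T), and (¬p ∨ (s ∨ q)) → p holds there. Either way (¬p ∨ (s ∨ q)) → p holds.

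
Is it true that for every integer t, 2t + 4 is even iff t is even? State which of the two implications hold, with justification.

Only the reverse direction holds.

[⇒] This fails: take t = 5. Then 2t + 4 = 14, which is even, yet t = 5 is odd, not even.

[⇐] Suppose t is even. Since 2 is even, 2t is even for every t, so 2t + 4 has the same parity as 4, which is even. Hence 2t + 4 is even.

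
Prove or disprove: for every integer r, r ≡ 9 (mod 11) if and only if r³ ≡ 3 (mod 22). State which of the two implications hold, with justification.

Forward direction. This fails: take r = 20. Then 20 ≡ 9 (mod 11), but 20³ = 8000 ≡ 14 (mod 22), not 3.

Converse. The residues r modulo 22 with r³ ≡ 3 (mod 22) are exactly {9}, and each is ≡ 9 (mod 11).

Not equivalent: only (⇐) holds.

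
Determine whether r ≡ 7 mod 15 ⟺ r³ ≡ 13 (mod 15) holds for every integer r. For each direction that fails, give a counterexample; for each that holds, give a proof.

Both implications hold.

[⇒] Suppose r ≡ 7 mod 15. Write r = 15j + 7. Then (15j + 7)³ = 3375j³ + 4725j² + 2205j + 343 = 15(225j³ + 315j² + 147j + 22) + 13, so r³ ≡ 13 (mod 15).

[⇐] Conversely, suppose r³ ≡ 13 (mod 15). The only residue r in {0, …, 14} with r³ ≡ 13 (mod 15) is r = 7, so r ≡ 7 (mod 15).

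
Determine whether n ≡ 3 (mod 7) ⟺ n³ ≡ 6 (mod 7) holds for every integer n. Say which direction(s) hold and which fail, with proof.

The forward direction holds; the converse fails.

Forward direction. Suppose n ≡ 3 (mod 7). Write n = 7j + 3. Then (7j + 3)³ = 343j³ + 441j² + 189j + 27 = 7(49j³ + 63j² + 27j + 3) + 6, so n³ ≡ 6 (mod 7).

Converse. This fails: take n = 5. Then 5³ = 125 ≡ 6 (mod 7), yet 5 ≡ 5 (mod 7), not 3.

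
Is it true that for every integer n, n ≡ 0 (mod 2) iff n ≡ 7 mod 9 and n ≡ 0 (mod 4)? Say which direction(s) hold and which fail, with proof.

Not equivalent: only (⇐) holds.

Forward direction. This fails: n = 0 gives 0 ≡ 0 (mod 2) but 0 ≡ 0 (mod 9), so the conjunction on the right does not hold.

Converse. If n ≡ 7 (mod 9) and n ≡ 0 (mod 4), then by the Chinese remainder theorem n ≡ 16 (mod 36). Since 16 ≡ 0 (mod 2) and 2 ∣ 36, we get n ≡ 0 (mod 2).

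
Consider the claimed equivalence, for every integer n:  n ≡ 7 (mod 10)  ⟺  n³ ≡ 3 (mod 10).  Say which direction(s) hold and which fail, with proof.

Both directions hold; the statement is true.

[⇒] Suppose n ≡ 7 (mod 10). Write n = 10j + 7. Then (10j + 7)³ = 1000j³ + 2100j² + 1470j + 343 = 10(100j³ + 210j² + 147j + 34) + 3, so n³ ≡ 3 (mod 10).

[⇐] For the converse, argue contrapositively. If n ≢ 7 (mod 10), then n is congruent to one of 0, 1, 2, 3, 4, 5, 6, 8, 9 modulo 10, and these give n³ ≡ 0, 1, 8, 7, 4, 5, 6, 2, 9 respectively — never 3.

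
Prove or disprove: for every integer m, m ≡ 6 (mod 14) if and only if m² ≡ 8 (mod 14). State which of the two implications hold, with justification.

Only the forward direction holds.

Forward direction. Suppose m ≡ 6 (mod 14). Write m = 14j + 6. Then (14j + 6)² = 196j² + 168j + 36 = 14(14j² + 12j + 2) + 8, so m² ≡ 8 (mod 14).

Converse. This fails: take m = 8. Then 8² = 64 ≡ 8 (mod 14), yet 8 ≡ 8 (mod 14), not 6.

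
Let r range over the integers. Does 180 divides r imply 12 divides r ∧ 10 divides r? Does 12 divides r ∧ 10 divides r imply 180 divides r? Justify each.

Only the forward implication holds.

Forward direction. If 180 ∣ r, write r = 180q. Since 180 = 15·12, r = 12·(15q), so 12 ∣ r; and since 180 = 18·10, r = 10·(18q), so 10 ∣ r.

Converse. This fails: take r = 60. Both 12 ∣ 60 and 10 ∣ 60, yet 60 is not a multiple of 180 (since 60 = 0·180 + 60), so 180 ∤ 60.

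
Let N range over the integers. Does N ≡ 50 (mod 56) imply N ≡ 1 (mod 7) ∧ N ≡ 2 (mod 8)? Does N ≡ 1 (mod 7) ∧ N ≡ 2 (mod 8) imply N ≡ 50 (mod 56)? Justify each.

(⟸) If N ≡ 1 (mod 7) and N ≡ 2 (mod 8), then by the Chinese remainder theorem N ≡ 50 (mod 56). This is exactly N ≡ 50 (mod 56).

(⟹) Suppose N ≡ 50 (mod 56); write N = 56j + 50. Since 7 ∣ 56, reducing mod 7 gives N ≡ 50 ≡ 1 (mod 7); since 8 ∣ 56, reducing mod 8 gives N ≡ 50 ≡ 2 (mod 8).

Equivalent; both directions hold.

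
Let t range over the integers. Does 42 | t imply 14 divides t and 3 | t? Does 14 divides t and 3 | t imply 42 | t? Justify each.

Both directions hold; the statement is true.

(⟹) If 42 ∣ t, write t = 42q. Since 42 = 3·14, t = 14·(3q), so 14 ∣ t; and since 42 = 14·3, t = 3·(14q), so 3 ∣ t.

(⟸) Suppose 14 ∣ t and 3 ∣ t. Any common multiple of 14 and 3 is a multiple of their lcm; here gcd(14, 3) = 1, so lcm(14, 3) = 14·3 = 42, so 42 ∣ t.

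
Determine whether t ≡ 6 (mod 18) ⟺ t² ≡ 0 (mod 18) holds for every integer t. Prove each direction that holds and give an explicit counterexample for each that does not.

Forward direction. Suppose t ≡ 6 (mod 18). Write t = 18j + 6. Then (18j + 6)² = 324j² + 216j + 36 = 18(18j² + 12j + 2) + 0, so t² ≡ 0 (mod 18).

Converse. This fails: take t = 0. Then 0² = 0 ≡ 0 (mod 18), yet 0 ≡ 0 (mod 18), not 6.

Only the forward direction holds.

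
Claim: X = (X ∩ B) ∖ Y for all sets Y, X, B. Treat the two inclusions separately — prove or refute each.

(⊆) fails; (⊇) holds.

Forward inclusion. This inclusion fails. Take Y = ∅, X = {1}, B = ∅; then 1 ∈ X but 1 ∉ (X ∩ B) ∖ Y.

Reverse inclusion. Let x ∈ (X ∩ B) ∖ Y. Then x ∈ X ∩ B and x ∉ Y, from which x ∈ X.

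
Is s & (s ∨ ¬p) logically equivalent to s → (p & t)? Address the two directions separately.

Forward direction. This fails. Under p = F, s = T, t = F, the left side is true but the right side is false.

Converse. This fails. Under p = F, s = F, t = F, the left side is false but the right side is true.

(⇒) fails and (⇐) fails.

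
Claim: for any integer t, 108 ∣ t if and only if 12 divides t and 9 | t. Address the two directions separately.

Only the forward direction holds.

(⟹) If 108 ∣ t, write t = 108q. Since 108 = 9·12, t = 12·(9q), so 12 ∣ t; and since 108 = 12·9, t = 9·(12q), so 9 ∣ t.

(⟸) This fails: take t = 36. Both 12 ∣ 36 and 9 ∣ 36, yet 36 is not a multiple of 108 (since 36 = 0·108 + 36), so 108 ∤ 36.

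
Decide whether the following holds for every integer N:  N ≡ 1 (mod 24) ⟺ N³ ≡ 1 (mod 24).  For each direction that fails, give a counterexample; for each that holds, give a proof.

[⇒] Suppose N ≡ 1 (mod 24). Write N = 24j + 1. Then (24j + 1)³ = 13824j³ + 1728j² + 72j + 1 = 24(576j³ + 72j² + 3j) + 1, so N³ ≡ 1 (mod 24).

[⇐] Conversely, suppose N³ ≡ 1 (mod 24). The only residue r in {0, …, 23} with r³ ≡ 1 (mod 24) is r = 1, so N ≡ 1 (mod 24).

Both directions hold; the statement is true.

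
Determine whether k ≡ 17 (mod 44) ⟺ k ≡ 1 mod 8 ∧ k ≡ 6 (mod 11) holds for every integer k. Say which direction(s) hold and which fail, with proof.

Only the converse holds.

(⇒) This fails: k = 61 gives 61 ≡ 17 (mod 44) but 61 ≡ 5 (mod 8), so the conjunction on the right does not hold.

(⇐) Conversely, if k ≡ 1 (mod 8) and k ≡ 6 (mod 11), then by the Chinese remainder theorem k ≡ 17 (mod 88). Since 17 ≡ 17 (mod 44) and 44 ∣ 88, we get k ≡ 17 (mod 44).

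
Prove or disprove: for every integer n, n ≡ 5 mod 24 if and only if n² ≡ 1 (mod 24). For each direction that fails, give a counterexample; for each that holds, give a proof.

(⟹) Suppose n ≡ 5 mod 24. Write n = 24j + 5. Then (24j + 5)² = 576j² + 240j + 25 = 24(24j² + 10j + 1) + 1, so n² ≡ 1 (mod 24).

(⟸) This fails: take n = 1. Then 1² = 1 ≡ 1 (mod 24), yet 1 ≡ 1 (mod 24), not 5.

Not equivalent: only (⇒) holds.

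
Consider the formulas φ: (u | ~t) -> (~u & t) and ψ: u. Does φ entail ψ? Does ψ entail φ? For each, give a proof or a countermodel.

(⟹) This fails. Under u = F, t = T, the left side is true but the right side is false.

(⟸) This fails. Under u = T, t = F, the left side is false but the right side is true.

Neither implication holds.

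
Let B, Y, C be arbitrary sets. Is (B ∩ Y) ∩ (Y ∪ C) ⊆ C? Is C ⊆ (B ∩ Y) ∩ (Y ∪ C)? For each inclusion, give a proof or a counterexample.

Neither inclusion holds.

(⟹) This inclusion fails. Take B = {1}, Y = {1}, C = ∅; then 1 ∈ (B ∩ Y) ∩ (Y ∪ C) but 1 ∉ C.

(⟸) This inclusion fails. Take B = ∅, Y = ∅, C = {1}; then 1 ∈ C but 1 ∉ (B ∩ Y) ∩ (Y ∪ C).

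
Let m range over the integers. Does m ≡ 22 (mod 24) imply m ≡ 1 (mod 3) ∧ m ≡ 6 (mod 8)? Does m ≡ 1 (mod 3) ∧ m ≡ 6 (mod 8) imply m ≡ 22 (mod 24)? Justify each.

The biconditional holds.

Forward direction. Suppose m ≡ 22 (mod 24); write m = 24j + 22. Since 3 ∣ 24, reducing mod 3 gives m ≡ 22 ≡ 1 (mod 3); since 8 ∣ 24, reducing mod 8 gives m ≡ 22 ≡ 6 (mod 8).

Converse. If m ≡ 1 (mod 3) and m ≡ 6 (mod 8), then by the Chinese remainder theorem m ≡ 22 (mod 24). This is exactly m ≡ 22 (mod 24).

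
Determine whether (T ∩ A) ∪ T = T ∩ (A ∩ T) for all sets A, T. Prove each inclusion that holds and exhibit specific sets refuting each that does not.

Reverse inclusion. Let x ∈ T ∩ (A ∩ T). Then x ∈ A ∩ T, from which x ∈ (T ∩ A) ∪ T.

Forward inclusion. This inclusion fails. Take A = ∅, T = {1}; then 1 ∈ (T ∩ A) ∪ T but 1 ∉ T ∩ (A ∩ T).

The sets are not equal: only the reverse inclusion holds.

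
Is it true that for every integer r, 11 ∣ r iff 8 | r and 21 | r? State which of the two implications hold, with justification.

(→) This fails: take r = 11. Certainly 11 ∣ 11, but 8 ∤ 11.

(←) This fails: take r = 168. Both 8 ∣ 168 and 21 ∣ 168, yet 168 is not a multiple of 11 (since 168 = 15·11 + 3), so 11 ∤ 168.

Neither implication holds.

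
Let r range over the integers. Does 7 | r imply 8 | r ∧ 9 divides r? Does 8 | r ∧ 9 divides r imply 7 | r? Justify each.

(⟹) This fails: take r = 7. Certainly 7 ∣ 7, but 8 ∤ 7.

(⟸) This fails: take r = 72. Both 8 ∣ 72 and 9 ∣ 72, yet 72 is not a multiple of 7 (since 72 = 10·7 + 2), so 7 ∤ 72.

Neither direction holds.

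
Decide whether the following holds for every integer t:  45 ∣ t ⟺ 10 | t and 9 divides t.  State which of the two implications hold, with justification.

Not equivalent: only (⇐) holds.

Forward direction. This fails: take t = 45. Certainly 45 ∣ 45, but 10 ∤ 45.

Converse. Suppose 10 ∣ t and 9 ∣ t. Any common multiple of 10 and 9 is a multiple of their lcm; here gcd(10, 9) = 1, so lcm(10, 9) = 10·9 = 90, so 90 ∣ t. Since 45 ∣ 90, it follows that 45 ∣ t.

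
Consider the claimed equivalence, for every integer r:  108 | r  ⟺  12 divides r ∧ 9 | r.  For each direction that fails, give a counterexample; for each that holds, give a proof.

(⇐) This fails: take r = 36. Both 12 ∣ 36 and 9 ∣ 36, yet 36 is not a multiple of 108 (since 36 = 0·108 + 36), so 108 ∤ 36.

(⇒) If 108 ∣ r, write r = 108q. Since 108 = 9·12, r = 12·(9q), so 12 ∣ r; and since 108 = 12·9, r = 9·(12q), so 9 ∣ r.

Only the forward implication holds.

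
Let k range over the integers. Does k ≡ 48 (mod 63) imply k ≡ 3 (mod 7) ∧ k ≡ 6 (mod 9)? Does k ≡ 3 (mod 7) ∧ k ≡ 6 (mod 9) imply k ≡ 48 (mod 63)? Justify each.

(⟹) This fails: k = 48 gives 48 ≡ 48 (mod 63) but 48 ≡ 6 (mod 7), so the conjunction on the right does not hold.

(⟸) This fails: k = 24 satisfies both congruences on the right (24 ≡ 3 mod 7 and 24 ≡ 6 mod 9) yet 24 ≡ 24 (mod 63), not 48.

Neither implication holds.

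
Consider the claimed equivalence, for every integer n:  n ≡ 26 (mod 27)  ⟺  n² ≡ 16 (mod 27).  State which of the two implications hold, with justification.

(⇒) fails and (⇐) fails.

(⇒) This fails: take n = 26. Then 26 ≡ 26 (mod 27), but 26² = 676 ≡ 1 (mod 27), not 16.

(⇐) This fails: take n = 4. Then 4² = 16 ≡ 16 (mod 27), yet 4 ≡ 4 (mod 27), not 26.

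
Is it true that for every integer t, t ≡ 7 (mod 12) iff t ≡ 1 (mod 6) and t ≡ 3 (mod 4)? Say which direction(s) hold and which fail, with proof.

The biconditional holds.

Forward direction. Suppose t ≡ 7 (mod 12); write t = 12j + 7. Since 6 ∣ 12, reducing mod 6 gives t ≡ 7 ≡ 1 (mod 6); since 4 ∣ 12, reducing mod 4 gives t ≡ 7 ≡ 3 (mod 4).

Converse. If t ≡ 1 (mod 6) and t ≡ 3 (mod 4), then by the Chinese remainder theorem t ≡ 7 (mod 12). This is exactly t ≡ 7 (mod 12).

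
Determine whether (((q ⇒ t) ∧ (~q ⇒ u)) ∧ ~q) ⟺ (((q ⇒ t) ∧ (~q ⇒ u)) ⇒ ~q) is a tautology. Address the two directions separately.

(⇒) holds; (⇐) fails.

(→) Assume the antecedent. If q is true, the antecedent cannot hold. If q is false, ((q ⇒ t) ∧ (~q ⇒ u)) ⇒ ~q reduces to true regardless of the other variables. Either way ((q ⇒ t) ∧ (~q ⇒ u)) ⇒ ~q holds.

(←) This fails. Under q = F, u = F, t = F, the left side is false but the right side is true.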